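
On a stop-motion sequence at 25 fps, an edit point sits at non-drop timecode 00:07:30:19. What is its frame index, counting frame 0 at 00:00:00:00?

Total seconds to the label: (0 × 3600 + 7 × 60 + 30) = 450.
Frame index = 450 × 25 + 19 = 11269.

frame 11269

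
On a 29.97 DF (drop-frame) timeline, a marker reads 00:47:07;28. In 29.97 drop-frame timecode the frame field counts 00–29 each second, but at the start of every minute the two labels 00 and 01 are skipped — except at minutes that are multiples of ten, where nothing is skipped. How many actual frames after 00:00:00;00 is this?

As if non-drop at 30 labels/s: (0 × 3600 + 47 × 60 + 7) × 30 + 28 = 84838.
Minute boundaries passed: 47; those not divisible by 10: 47 − 4 = 43; dropped labels = 2 × 43 = 86.
Actual frame index = 84838 − 86 = 84752.

84752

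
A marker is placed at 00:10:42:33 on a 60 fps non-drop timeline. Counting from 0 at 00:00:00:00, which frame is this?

frame 38553

Total seconds to the label: (0 × 3600 + 10 × 60 + 42) = 642.
Frame index = 642 × 60 + 33 = 38553.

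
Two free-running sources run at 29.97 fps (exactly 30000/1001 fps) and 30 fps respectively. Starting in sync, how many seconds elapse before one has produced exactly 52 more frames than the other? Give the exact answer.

26026/15 seconds

The gap grows by |30 − 30000/1001| = 30/1001 frames per second.
Time for a 52-frame gap: 52 ÷ (30/1001) = 26026/15 s.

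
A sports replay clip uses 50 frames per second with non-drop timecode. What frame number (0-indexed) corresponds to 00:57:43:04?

Total seconds to the label: (0 × 3600 + 57 × 60 + 43) = 3463.
Frame index = 3463 × 50 + 4 = 173154.

frame 173154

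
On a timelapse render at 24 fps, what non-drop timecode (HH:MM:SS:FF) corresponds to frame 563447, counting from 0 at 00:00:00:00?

06:31:16:23

563447 ÷ 24 = 23476 full seconds, remainder 23 frames.
23476 s = 6 h 31 min 16 s.
Timecode: 06:31:16:23.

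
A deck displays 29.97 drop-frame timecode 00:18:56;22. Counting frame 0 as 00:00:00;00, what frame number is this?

34068

Complete 10-minute blocks: 1, each 17982 frames → 17982.
Remaining 8 whole minutes in the current block: 1800 + 7 × 1798 = 14386 frames.
Within the current minute: 56 × 30 + 22 − 2 = 1700 (labels ;00/;01 skipped at this minute). Total = 17982 + 14386 + 1700 = 34068.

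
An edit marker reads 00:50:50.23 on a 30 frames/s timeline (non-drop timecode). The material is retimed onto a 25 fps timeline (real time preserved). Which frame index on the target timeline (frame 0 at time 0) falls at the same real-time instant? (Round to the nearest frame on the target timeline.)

Source frame index: (0×3600 + 50×60 + 50) × 30 + 23 = 91523.
Real time: 91523 / (30) = 91523/30 s.
Target frame: (91523/30) × (25) = 457615/6 ≈ 76269.167 → 76269.

frame 76269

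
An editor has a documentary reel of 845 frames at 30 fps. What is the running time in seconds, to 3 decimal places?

28.167 seconds

Running time = 845 × 1/30 = 169/6 s ≈ 28.167 s.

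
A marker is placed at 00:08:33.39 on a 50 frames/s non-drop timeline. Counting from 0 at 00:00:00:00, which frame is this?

frame 25689

Total seconds to the label: (0 × 3600 + 8 × 60 + 33) = 513.
Frame index = 513 × 50 + 39 = 25689.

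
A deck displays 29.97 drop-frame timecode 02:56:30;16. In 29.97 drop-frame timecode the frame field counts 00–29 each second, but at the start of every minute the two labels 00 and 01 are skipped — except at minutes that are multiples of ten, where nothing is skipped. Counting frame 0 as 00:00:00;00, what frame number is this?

Complete 10-minute blocks: 17, each 17982 frames → 305694.
Remaining 6 whole minutes in the current block: 1800 + 5 × 1798 = 10790 frames.
Within the current minute: 30 × 30 + 16 − 2 = 914 (labels ;00/;01 skipped at this minute). Total = 305694 + 10790 + 914 = 317398.

317398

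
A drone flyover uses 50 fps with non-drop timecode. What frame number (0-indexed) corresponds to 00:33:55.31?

Total seconds to the label: (0 × 3600 + 33 × 60 + 55) = 2035.
Frame index = 2035 × 50 + 31 = 101781.

101781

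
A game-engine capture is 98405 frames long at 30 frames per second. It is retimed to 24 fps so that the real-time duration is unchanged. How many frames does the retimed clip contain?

Target frames = source frames × (target rate / source rate) = 98405 × (24)/(30) = 98405 × 4/5 = 78724.

78724 frames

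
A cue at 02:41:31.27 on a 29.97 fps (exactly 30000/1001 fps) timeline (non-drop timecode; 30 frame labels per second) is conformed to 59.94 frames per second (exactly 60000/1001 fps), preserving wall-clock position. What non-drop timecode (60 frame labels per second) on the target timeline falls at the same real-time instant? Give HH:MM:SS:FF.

Source frame index: (2×3600 + 41×60 + 31) × 30 + 27 = 290757.
Real time: 290757 / (30000/1001) = 97015919/10000 s.
Target frame: (97015919/10000) × (60000/1001) = 581514.
At 60 labels/s: frame 581514 → 02:41:31:54.

02:41:31:54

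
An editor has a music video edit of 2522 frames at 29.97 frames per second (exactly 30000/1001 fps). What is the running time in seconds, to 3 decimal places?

Running time = 2522 × 1001/30000 = 1262261/15000 s ≈ 84.151 s.

84.151 seconds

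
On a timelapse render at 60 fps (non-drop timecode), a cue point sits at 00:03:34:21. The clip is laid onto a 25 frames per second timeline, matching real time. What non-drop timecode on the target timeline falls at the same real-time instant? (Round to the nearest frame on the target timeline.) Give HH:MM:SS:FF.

00:03:34:09

Source frame index: (0×3600 + 3×60 + 34) × 60 + 21 = 12861.
Real time: 12861 / (60) = 4287/20 s.
Target frame: (4287/20) × (25) = 21435/4 ≈ 5358.750 → 5359.
At 25 labels/s: frame 5359 → 00:03:34:09.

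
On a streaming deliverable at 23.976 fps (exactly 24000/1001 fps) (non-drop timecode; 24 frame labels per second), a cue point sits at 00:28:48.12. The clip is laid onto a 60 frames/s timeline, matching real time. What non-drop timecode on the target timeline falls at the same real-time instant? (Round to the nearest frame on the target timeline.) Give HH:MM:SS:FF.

00:28:50:14

Source frame index: (0×3600 + 28×60 + 48) × 24 + 12 = 41484.
Real time: 41484 / (24000/1001) = 3460457/2000 s.
Target frame: (3460457/2000) × (60) = 10381371/100 ≈ 103813.710 → 103814.
At 60 labels/s: frame 103814 → 00:28:50:14.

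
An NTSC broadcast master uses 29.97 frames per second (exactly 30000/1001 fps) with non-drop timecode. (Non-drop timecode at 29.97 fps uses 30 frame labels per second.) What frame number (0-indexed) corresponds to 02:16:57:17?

Total seconds to the label: (2 × 3600 + 16 × 60 + 57) = 8217.
Frame index = 8217 × 30 + 17 = 246527.

246527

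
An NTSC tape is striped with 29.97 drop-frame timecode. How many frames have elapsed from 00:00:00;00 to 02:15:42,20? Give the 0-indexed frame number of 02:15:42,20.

244036

Complete 10-minute blocks: 13, each 17982 frames → 233766.
Remaining 5 whole minutes in the current block: 1800 + 4 × 1798 = 8992 frames.
Within the current minute: 42 × 30 + 20 − 2 = 1278 (labels ;00/;01 skipped at this minute). Total = 233766 + 8992 + 1278 = 244036.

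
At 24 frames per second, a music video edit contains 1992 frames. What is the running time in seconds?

Running time = 1992 / (24) = 83 s.

83 seconds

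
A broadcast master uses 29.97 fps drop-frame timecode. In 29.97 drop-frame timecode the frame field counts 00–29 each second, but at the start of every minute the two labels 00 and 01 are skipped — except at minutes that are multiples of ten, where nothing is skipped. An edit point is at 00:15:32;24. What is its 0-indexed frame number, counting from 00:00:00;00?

As if non-drop at 30 labels/s: (0 × 3600 + 15 × 60 + 32) × 30 + 24 = 27984.
Minute boundaries passed: 15; those not divisible by 10: 15 − 1 = 14; dropped labels = 2 × 14 = 28.
Actual frame index = 27984 − 28 = 27956.

27956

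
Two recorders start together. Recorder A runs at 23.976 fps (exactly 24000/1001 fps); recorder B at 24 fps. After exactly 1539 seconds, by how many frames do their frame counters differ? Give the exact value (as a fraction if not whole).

A emits 24000/1001 × 1539 = 36936000/1001 frames; B emits 24 × 1539 = 36936.
Difference = 36936/1001 frames (≈ 36.8991); B is ahead of A.

36936/1001 frames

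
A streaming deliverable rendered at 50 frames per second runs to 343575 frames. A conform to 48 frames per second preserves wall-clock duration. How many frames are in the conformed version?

Target frames = source frames × (target rate / source rate) = 343575 × (48)/(50) = 343575 × 24/25 = 329832.

329832 frames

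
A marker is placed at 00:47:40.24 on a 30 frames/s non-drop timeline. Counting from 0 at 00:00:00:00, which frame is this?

85824

Total seconds to the label: (0 × 3600 + 47 × 60 + 40) = 2860.
Frame index = 2860 × 30 + 24 = 85824.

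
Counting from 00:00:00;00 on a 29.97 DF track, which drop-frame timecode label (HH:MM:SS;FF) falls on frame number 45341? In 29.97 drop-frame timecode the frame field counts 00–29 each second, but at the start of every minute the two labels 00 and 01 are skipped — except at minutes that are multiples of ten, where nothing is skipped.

00:25:12;27

Ten DF minutes hold 17982 frames, so frame 45341 lies in block 2 (frames 35964–53945) with 9377 frames into that block.
The block's first minute is 1800 frames and the rest 1798 each; 9377 frames reaches minute 5, so 2 × 18 + 5 × 2 = 46 labels have been skipped so far.
Adding those back, label number 45341 + 46 = 45387 at 30 labels/s is 1512 s + 27 f = 0 h 25 min 12 s frame 27, i.e. 00:25:12;27.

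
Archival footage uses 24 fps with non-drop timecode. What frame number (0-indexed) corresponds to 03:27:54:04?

Total seconds to the label: (3 × 3600 + 27 × 60 + 54) = 12474.
Frame index = 12474 × 24 + 4 = 299380.

299380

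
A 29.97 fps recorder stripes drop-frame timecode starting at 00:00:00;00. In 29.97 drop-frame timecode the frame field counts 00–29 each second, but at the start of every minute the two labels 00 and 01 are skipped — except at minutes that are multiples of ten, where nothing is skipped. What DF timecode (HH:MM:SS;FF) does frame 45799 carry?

Each 10-minute DF block holds 10 × 60 × 30 − 9 × 2 = 17982 frames. 45799 ÷ 17982 → 2 full blocks, remainder 9835.
Within the partial block the first minute is 1800 frames and each further minute 1798, so 5 further minute boundaries passed. Total skipped labels = 18 × 2 + 2 × 5 = 46.
Non-drop label index = 45799 + 46 = 45845; at 30 labels/s that is 00:25:28:05, i.e. DF 00:25:28;05.

00:25:28;05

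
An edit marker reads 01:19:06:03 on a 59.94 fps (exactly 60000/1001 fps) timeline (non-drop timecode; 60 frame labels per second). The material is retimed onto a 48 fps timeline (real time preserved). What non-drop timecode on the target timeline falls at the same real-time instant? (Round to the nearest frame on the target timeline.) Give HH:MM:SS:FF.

01:19:10:38

Source frame index: (1×3600 + 19×60 + 6) × 60 + 3 = 284763.
Real time: 284763 / (60000/1001) = 95015921/20000 s.
Target frame: (95015921/20000) × (48) = 285047763/1250 ≈ 228038.210 → 228038.
At 48 labels/s: frame 228038 → 01:19:10:38.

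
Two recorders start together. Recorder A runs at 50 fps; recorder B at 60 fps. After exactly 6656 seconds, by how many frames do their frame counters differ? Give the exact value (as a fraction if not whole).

A emits 50 × 6656 = 332800 frames; B emits 60 × 6656 = 399360.
Difference = 66560 frames; B is ahead of A.

66560 frames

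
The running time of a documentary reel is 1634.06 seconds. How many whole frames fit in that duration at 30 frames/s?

Frames = 1634.06 × 30 = 245109/5 ≈ 49021.8000.
Complete frames: 49021.

49021 frames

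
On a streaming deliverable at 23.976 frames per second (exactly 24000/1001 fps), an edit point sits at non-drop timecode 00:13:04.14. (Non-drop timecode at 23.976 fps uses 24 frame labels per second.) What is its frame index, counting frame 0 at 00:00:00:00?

18830

Total seconds to the label: (0 × 3600 + 13 × 60 + 4) = 784.
Frame index = 784 × 24 + 14 = 18830.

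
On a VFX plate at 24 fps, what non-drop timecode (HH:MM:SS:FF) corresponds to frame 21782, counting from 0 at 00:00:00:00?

21782 ÷ 24 = 907 full seconds, remainder 14 frames.
907 s = 0 h 15 min 7 s.
Timecode: 00:15:07:14.

00:15:07:14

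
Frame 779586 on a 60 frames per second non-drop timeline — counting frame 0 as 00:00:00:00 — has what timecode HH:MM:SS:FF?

03:36:33:06

779586 ÷ 60 = 12993 full seconds, remainder 6 frames.
12993 s = 3 h 36 min 33 s.
Timecode: 03:36:33:06.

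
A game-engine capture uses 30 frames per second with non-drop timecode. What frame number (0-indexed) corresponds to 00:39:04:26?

Total seconds to the label: (0 × 3600 + 39 × 60 + 4) = 2344.
Frame index = 2344 × 30 + 26 = 70346.

70346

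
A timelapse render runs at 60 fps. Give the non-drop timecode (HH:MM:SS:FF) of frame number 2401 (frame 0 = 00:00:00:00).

2401 ÷ 60 = 40 full seconds, remainder 1 frame.
40 s = 0 h 0 min 40 s.
Timecode: 00:00:40:01.

00:00:40:01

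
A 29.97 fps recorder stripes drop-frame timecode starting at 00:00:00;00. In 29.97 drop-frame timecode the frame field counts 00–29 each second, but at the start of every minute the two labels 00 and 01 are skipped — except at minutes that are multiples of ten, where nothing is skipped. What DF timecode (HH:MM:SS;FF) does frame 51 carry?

Ten DF minutes hold 17982 frames, so frame 51 lies in block 0 (frames 0–17981) with 51 frames into that block.
The block's first minute is 1800 frames and the rest 1798 each; 51 frames reaches minute 0, so 0 × 18 + 0 × 2 = 0 labels have been skipped so far.
Adding those back, label number 51 + 0 = 51 at 30 labels/s is 1 s + 21 f = 0 h 0 min 1 s frame 21, i.e. 00:00:01;21.

00:00:01;21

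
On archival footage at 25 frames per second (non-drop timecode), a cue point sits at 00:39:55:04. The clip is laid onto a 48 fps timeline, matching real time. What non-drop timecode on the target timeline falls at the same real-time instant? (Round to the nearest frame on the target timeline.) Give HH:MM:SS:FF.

Source frame index: (0×3600 + 39×60 + 55) × 25 + 4 = 59879.
Real time: 59879 / (25) = 59879/25 s.
Target frame: (59879/25) × (48) = 2874192/25 ≈ 114967.680 → 114968.
At 48 labels/s: frame 114968 → 00:39:55:08.

00:39:55:08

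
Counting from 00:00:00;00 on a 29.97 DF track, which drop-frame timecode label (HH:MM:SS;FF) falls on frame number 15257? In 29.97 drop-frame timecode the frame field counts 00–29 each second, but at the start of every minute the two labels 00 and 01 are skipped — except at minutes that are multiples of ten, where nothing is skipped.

Each 10-minute DF block holds 10 × 60 × 30 − 9 × 2 = 17982 frames. 15257 ÷ 17982 → 0 full blocks, remainder 15257.
Within the partial block the first minute is 1800 frames and each further minute 1798, so 8 further minute boundaries passed. Total skipped labels = 18 × 0 + 2 × 8 = 16.
Non-drop label index = 15257 + 16 = 15273; at 30 labels/s that is 00:08:29:03, i.e. DF 00:08:29;03.

00:08:29;03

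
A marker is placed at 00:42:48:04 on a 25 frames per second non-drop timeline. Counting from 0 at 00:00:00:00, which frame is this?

frame 64204

Total seconds to the label: (0 × 3600 + 42 × 60 + 48) = 2568.
Frame index = 2568 × 25 + 4 = 64204.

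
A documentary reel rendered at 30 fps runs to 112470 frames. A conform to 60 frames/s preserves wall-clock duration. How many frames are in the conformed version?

Frames at target rate = 112470 × (60) / (30) = 224940.

224940 frames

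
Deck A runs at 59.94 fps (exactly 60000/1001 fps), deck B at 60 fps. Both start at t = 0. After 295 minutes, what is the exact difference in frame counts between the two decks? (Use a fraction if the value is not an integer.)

295 min = 17700 s.
A emits 60000/1001 × 17700 = 1062000000/1001 frames; B emits 60 × 17700 = 1062000.
Difference = 1062000/1001 frames (≈ 1060.9391); B is ahead of A.

1062000/1001 frames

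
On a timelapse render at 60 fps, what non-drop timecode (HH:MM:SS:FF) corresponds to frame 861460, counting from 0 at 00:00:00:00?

03:59:17:40

861460 ÷ 60 = 14357 full seconds, remainder 40 frames.
14357 s = 3 h 59 min 17 s.
Timecode: 03:59:17:40.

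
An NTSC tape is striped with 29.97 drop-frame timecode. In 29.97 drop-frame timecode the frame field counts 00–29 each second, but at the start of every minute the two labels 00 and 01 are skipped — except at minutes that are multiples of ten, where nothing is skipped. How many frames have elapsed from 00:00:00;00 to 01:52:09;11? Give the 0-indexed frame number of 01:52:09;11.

201679

Complete 10-minute blocks: 11, each 17982 frames → 197802.
Remaining 2 whole minutes in the current block: 1800 + 1 × 1798 = 3598 frames.
Within the current minute: 9 × 30 + 11 − 2 = 279 (labels ;00/;01 skipped at this minute). Total = 197802 + 3598 + 279 = 201679.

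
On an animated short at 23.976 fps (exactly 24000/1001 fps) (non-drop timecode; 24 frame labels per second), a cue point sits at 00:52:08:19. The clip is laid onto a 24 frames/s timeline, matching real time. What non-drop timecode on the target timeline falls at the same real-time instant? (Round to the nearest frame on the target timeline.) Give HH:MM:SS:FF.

00:52:11:22

Source frame index: (0×3600 + 52×60 + 8) × 24 + 19 = 75091.
Real time: 75091 / (24000/1001) = 75166091/24000 s.
Target frame: (75166091/24000) × (24) = 75166091/1000 ≈ 75166.091 → 75166.
At 24 labels/s: frame 75166 → 00:52:11:22.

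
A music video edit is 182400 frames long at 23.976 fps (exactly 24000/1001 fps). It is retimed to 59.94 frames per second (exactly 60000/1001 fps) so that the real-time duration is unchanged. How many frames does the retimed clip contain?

Target frames = source frames × (target rate / source rate) = 182400 × (60000/1001)/(24000/1001) = 182400 × 5/2 = 456000.

456000 frames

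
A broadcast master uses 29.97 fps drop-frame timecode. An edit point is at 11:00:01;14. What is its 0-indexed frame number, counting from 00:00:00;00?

1186856

As if non-drop at 30 labels/s: (11 × 3600 + 0 × 60 + 1) × 30 + 14 = 1188044.
Minute boundaries passed: 660; those not divisible by 10: 660 − 66 = 594; dropped labels = 2 × 594 = 1188.
Actual frame index = 1188044 − 1188 = 1186856.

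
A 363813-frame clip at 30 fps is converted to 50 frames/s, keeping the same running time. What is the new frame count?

Target frames = source frames × (target rate / source rate) = 363813 × (50)/(30) = 363813 × 5/3 = 606355.

606355 frames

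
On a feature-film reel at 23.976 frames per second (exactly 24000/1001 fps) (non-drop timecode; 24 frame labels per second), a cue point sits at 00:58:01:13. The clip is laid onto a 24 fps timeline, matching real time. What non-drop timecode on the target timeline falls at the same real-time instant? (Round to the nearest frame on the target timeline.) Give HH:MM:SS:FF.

00:58:05:01

Source frame index: (0×3600 + 58×60 + 1) × 24 + 13 = 83557.
Real time: 83557 / (24000/1001) = 83640557/24000 s.
Target frame: (83640557/24000) × (24) = 83640557/1000 ≈ 83640.557 → 83641.
At 24 labels/s: frame 83641 → 00:58:05:01.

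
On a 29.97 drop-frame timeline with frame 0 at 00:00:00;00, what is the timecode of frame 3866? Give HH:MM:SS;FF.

00:02:09;00

Each 10-minute DF block holds 10 × 60 × 30 − 9 × 2 = 17982 frames. 3866 ÷ 17982 → 0 full blocks, remainder 3866.
Within the partial block the first minute is 1800 frames and each further minute 1798, so 2 further minute boundaries passed. Total skipped labels = 18 × 0 + 2 × 2 = 4.
Non-drop label index = 3866 + 4 = 3870; at 30 labels/s that is 00:02:09:00, i.e. DF 00:02:09;00.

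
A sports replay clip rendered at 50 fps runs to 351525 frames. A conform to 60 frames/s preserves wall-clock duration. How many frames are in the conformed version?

Target frames = source frames × (target rate / source rate) = 351525 × (60)/(50) = 351525 × 6/5 = 421830.

421830 frames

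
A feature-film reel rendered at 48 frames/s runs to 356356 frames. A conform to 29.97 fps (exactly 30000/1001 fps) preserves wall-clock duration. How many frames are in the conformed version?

222500 frames

Target frames = source frames × (target rate / source rate) = 356356 × (30000/1001)/(48) = 356356 × 625/1001 = 222500.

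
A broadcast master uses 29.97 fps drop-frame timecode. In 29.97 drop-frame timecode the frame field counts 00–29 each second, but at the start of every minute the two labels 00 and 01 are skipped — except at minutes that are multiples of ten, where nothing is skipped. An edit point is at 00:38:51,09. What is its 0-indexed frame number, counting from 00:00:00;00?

As if non-drop at 30 labels/s: (0 × 3600 + 38 × 60 + 51) × 30 + 9 = 69939.
Minute boundaries passed: 38; those not divisible by 10: 38 − 3 = 35; dropped labels = 2 × 35 = 70.
Actual frame index = 69939 − 70 = 69869.

69869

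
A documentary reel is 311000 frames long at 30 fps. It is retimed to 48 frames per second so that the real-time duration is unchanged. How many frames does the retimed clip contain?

Target frames = source frames × (target rate / source rate) = 311000 × (48)/(30) = 311000 × 8/5 = 497600.

497600 frames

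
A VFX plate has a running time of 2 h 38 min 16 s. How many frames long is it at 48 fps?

2 h 38 min 16 s = 9496 s.
Frames = 9496 × 48 = 455808.

455808 frames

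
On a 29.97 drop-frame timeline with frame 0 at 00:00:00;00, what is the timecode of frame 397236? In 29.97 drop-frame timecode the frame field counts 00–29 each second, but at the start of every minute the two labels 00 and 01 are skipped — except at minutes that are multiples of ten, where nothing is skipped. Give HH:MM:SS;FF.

Ten DF minutes hold 17982 frames, so frame 397236 lies in block 22 (frames 395604–413585) with 1632 frames into that block.
The block's first minute is 1800 frames and the rest 1798 each; 1632 frames reaches minute 0, so 22 × 18 + 0 × 2 = 396 labels have been skipped so far.
Adding those back, label number 397236 + 396 = 397632 at 30 labels/s is 13254 s + 12 f = 3 h 40 min 54 s frame 12, i.e. 03:40:54;12.

03:40:54;12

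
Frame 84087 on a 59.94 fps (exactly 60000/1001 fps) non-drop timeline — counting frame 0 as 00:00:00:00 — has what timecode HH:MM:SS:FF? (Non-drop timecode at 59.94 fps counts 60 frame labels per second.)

00:23:21:27

84087 ÷ 60 = 1401 full seconds, remainder 27 frames.
1401 s = 0 h 23 min 21 s.
Timecode: 00:23:21:27.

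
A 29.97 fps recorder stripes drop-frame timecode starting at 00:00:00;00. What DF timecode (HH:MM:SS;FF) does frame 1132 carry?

Ten DF minutes hold 17982 frames, so frame 1132 lies in block 0 (frames 0–17981) with 1132 frames into that block.
The block's first minute is 1800 frames and the rest 1798 each; 1132 frames reaches minute 0, so 0 × 18 + 0 × 2 = 0 labels have been skipped so far.
Adding those back, label number 1132 + 0 = 1132 at 30 labels/s is 37 s + 22 f = 0 h 0 min 37 s frame 22, i.e. 00:00:37;22.

00:00:37;22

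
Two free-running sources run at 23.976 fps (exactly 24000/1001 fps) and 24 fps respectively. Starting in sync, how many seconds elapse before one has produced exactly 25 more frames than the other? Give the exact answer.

25025/24 seconds

The gap grows by |24 − 24000/1001| = 24/1001 frames per second.
Time for a 25-frame gap: 25 ÷ (24/1001) = 25025/24 s.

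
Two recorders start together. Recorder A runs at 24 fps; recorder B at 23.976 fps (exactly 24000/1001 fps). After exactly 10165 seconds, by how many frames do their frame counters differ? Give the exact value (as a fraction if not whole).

A emits 24 × 10165 = 243960 frames; B emits 24000/1001 × 10165 = 243960000/1001.
Difference = 243960/1001 frames (≈ 243.7163); B is behind A.

243960/1001 frames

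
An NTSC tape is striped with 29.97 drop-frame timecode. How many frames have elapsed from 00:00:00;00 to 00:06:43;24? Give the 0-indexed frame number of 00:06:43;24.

As if non-drop at 30 labels/s: (0 × 3600 + 6 × 60 + 43) × 30 + 24 = 12114.
Minute boundaries passed: 6; those not divisible by 10: 6 − 0 = 6; dropped labels = 2 × 6 = 12.
Actual frame index = 12114 − 12 = 12102.

12102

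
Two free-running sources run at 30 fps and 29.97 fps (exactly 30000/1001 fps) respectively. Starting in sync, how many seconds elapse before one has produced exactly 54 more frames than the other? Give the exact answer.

The gap grows by |30000/1001 − 30| = 30/1001 frames per second.
Time for a 54-frame gap: 54 ÷ (30/1001) = 1801.8 s.

1801.8 seconds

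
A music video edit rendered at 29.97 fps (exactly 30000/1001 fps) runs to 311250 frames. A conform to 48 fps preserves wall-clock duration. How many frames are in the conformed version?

Target frames = source frames × (target rate / source rate) = 311250 × (48)/(30000/1001) = 311250 × 1001/625 = 498498.

498498 frames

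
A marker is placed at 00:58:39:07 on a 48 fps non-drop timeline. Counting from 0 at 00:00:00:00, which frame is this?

Total seconds to the label: (0 × 3600 + 58 × 60 + 39) = 3519.
Frame index = 3519 × 48 + 7 = 168919.

frame 168919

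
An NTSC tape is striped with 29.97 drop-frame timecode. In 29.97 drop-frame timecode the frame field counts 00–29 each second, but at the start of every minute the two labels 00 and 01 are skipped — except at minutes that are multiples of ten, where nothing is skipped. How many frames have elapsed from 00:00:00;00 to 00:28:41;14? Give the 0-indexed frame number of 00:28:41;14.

Complete 10-minute blocks: 2, each 17982 frames → 35964.
Remaining 8 whole minutes in the current block: 1800 + 7 × 1798 = 14386 frames.
Within the current minute: 41 × 30 + 14 − 2 = 1242 (labels ;00/;01 skipped at this minute). Total = 35964 + 14386 + 1242 = 51592.

51592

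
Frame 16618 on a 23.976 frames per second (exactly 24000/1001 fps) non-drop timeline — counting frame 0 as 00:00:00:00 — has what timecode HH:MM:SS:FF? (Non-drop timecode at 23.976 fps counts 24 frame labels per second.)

00:11:32:10

16618 ÷ 24 = 692 full seconds, remainder 10 frames.
692 s = 0 h 11 min 32 s.
Timecode: 00:11:32:10.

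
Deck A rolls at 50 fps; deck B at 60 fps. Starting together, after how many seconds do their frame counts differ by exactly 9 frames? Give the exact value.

The gap grows by |60 − 50| = 10 frames per second.
Time for a 9-frame gap: 9 ÷ (10) = 0.9 s.

0.9 seconds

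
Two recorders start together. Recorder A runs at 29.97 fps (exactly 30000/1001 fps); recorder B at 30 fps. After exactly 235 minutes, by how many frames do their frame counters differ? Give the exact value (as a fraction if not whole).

423000/1001 frames

235 min = 14100 s.
A emits 30000/1001 × 14100 = 423000000/1001 frames; B emits 30 × 14100 = 423000.
Difference = 423000/1001 frames (≈ 422.5774); B is ahead of A.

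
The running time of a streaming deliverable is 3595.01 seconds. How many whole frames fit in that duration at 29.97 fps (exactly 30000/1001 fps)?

Frames = 3595.01 × 30000/1001 = 107850300/1001 ≈ 107742.5574.
Complete frames: 107742.

107742 frames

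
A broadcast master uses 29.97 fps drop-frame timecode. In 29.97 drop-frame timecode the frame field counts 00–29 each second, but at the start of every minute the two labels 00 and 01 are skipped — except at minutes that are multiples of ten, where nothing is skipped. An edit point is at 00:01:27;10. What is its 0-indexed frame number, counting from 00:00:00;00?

2618

Complete 10-minute blocks: 0, each 17982 frames → 0.
Remaining 1 whole minute in the current block: 1800 + 0 × 1798 = 1800 frames.
Within the current minute: 27 × 30 + 10 − 2 = 818 (labels ;00/;01 skipped at this minute). Total = 0 + 1800 + 818 = 2618.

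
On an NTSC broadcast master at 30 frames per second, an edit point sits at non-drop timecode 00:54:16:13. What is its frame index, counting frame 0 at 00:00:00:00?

frame 97693

Total seconds to the label: (0 × 3600 + 54 × 60 + 16) = 3256.
Frame index = 3256 × 30 + 13 = 97693.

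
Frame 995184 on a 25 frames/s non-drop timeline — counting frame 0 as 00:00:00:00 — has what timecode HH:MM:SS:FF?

995184 ÷ 25 = 39807 full seconds, remainder 9 frames.
39807 s = 11 h 3 min 27 s.
Timecode: 11:03:27:09.

11:03:27:09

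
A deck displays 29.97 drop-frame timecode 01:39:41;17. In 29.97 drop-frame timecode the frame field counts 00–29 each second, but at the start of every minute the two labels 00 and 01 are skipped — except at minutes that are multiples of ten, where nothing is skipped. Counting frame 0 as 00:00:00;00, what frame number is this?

179267

As if non-drop at 30 labels/s: (1 × 3600 + 39 × 60 + 41) × 30 + 17 = 179447.
Minute boundaries passed: 99; those not divisible by 10: 99 − 9 = 90; dropped labels = 2 × 90 = 180.
Actual frame index = 179447 − 180 = 179267.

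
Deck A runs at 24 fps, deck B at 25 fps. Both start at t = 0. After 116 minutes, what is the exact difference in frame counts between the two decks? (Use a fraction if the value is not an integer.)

116 min = 6960 s.
A emits 24 × 6960 = 167040 frames; B emits 25 × 6960 = 174000.
Difference = 6960 frames; B is ahead of A.

6960 frames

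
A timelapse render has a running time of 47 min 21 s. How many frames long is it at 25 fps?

71025 frames

47 min 21 s = 2841 s.
Frames = 2841 × 25 = 71025.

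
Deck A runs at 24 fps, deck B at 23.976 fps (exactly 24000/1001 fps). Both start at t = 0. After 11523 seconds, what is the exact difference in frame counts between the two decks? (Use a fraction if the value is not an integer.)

A emits 24 × 11523 = 276552 frames; B emits 24000/1001 × 11523 = 276552000/1001.
Difference = 276552/1001 frames (≈ 276.2757); B is behind A.

276552/1001 frames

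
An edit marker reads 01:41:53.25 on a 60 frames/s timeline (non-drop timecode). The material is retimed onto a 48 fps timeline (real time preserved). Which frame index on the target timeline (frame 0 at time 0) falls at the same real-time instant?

Source frame index: (1×3600 + 41×60 + 53) × 60 + 25 = 366805.
Real time: 366805 / (60) = 73361/12 s.
Target frame: (73361/12) × (48) = 293444.

frame 293444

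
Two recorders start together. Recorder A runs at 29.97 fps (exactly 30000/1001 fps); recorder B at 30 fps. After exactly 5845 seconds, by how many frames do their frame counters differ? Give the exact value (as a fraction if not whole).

25050/143 frames

A emits 30000/1001 × 5845 = 25050000/143 frames; B emits 30 × 5845 = 175350.
Difference = 25050/143 frames (≈ 175.1748); B is ahead of A.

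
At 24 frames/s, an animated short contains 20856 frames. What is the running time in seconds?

Running time = 20856 / (24) = 869 s.

869 seconds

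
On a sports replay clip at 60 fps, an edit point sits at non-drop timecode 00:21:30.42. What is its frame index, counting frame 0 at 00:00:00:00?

Total seconds to the label: (0 × 3600 + 21 × 60 + 30) = 1290.
Frame index = 1290 × 60 + 42 = 77442.

77442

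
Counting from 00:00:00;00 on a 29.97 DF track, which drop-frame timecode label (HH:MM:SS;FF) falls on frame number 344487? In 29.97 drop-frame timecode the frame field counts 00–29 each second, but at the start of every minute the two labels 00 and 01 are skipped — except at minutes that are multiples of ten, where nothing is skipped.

Each 10-minute DF block holds 10 × 60 × 30 − 9 × 2 = 17982 frames. 344487 ÷ 17982 → 19 full blocks, remainder 2829.
Within the partial block the first minute is 1800 frames and each further minute 1798, so 1 further minute boundary passed. Total skipped labels = 18 × 19 + 2 × 1 = 344.
Non-drop label index = 344487 + 344 = 344831; at 30 labels/s that is 03:11:34:11, i.e. DF 03:11:34;11.

03:11:34;11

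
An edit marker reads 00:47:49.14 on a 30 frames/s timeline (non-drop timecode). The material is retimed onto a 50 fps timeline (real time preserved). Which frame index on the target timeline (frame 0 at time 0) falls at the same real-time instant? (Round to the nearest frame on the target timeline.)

Source frame index: (0×3600 + 47×60 + 49) × 30 + 14 = 86084.
Real time: 86084 / (30) = 43042/15 s.
Target frame: (43042/15) × (50) = 430420/3 ≈ 143473.333 → 143473.

frame 143473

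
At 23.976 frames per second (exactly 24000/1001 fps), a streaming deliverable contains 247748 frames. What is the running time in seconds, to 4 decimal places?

Running time = 247748 × 1001/24000 = 61998937/6000 s ≈ 10333.1562 s.

10333.1562 seconds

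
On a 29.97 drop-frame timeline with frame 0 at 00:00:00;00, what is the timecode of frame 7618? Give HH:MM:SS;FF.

Each 10-minute DF block holds 10 × 60 × 30 − 9 × 2 = 17982 frames. 7618 ÷ 17982 → 0 full blocks, remainder 7618.
Within the partial block the first minute is 1800 frames and each further minute 1798, so 4 further minute boundaries passed. Total skipped labels = 18 × 0 + 2 × 4 = 8.
Non-drop label index = 7618 + 8 = 7626; at 30 labels/s that is 00:04:14:06, i.e. DF 00:04:14;06.

00:04:14;06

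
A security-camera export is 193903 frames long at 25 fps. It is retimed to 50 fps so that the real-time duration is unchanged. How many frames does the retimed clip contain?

387806 frames

Frames at target rate = 193903 × (50) / (25) = 387806.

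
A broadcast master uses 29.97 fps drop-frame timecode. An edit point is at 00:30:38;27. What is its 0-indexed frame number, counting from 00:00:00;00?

Complete 10-minute blocks: 3, each 17982 frames → 53946.
Remaining 0 whole minutes in the current block: 0 frames.
Within the current minute: 38 × 30 + 27 = 1167. Total = 53946 + 0 + 1167 = 55113.

55113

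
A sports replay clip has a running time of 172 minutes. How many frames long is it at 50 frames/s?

172 min = 10320 s.
Frames = 10320 × 50 = 516000.

516000 frames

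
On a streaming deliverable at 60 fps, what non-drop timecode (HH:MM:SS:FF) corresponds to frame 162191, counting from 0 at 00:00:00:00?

162191 ÷ 60 = 2703 full seconds, remainder 11 frames.
2703 s = 0 h 45 min 3 s.
Timecode: 00:45:03:11.

00:45:03:11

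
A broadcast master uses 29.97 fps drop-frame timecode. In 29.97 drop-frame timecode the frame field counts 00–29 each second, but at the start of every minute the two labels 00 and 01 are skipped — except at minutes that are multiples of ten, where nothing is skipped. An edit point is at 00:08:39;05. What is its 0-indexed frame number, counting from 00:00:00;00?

As if non-drop at 30 labels/s: (0 × 3600 + 8 × 60 + 39) × 30 + 5 = 15575.
Minute boundaries passed: 8; those not divisible by 10: 8 − 0 = 8; dropped labels = 2 × 8 = 16.
Actual frame index = 15575 − 16 = 15559.

15559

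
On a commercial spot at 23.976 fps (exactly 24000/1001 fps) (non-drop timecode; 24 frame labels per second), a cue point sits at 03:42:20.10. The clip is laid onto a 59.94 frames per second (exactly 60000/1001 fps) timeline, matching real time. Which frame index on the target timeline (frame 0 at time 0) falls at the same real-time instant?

Source frame index: (3×3600 + 42×60 + 20) × 24 + 10 = 320170.
Real time: 320170 / (24000/1001) = 32049017/2400 s.
Target frame: (32049017/2400) × (60000/1001) = 800425.

frame 800425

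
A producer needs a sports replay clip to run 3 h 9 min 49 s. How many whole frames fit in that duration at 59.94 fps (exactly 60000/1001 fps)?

3 h 9 min 49 s = 11389 s.
Frames = 11389 × 60000/1001 = 97620000/143 ≈ 682657.3427.
Complete frames: 682657.

682657 frames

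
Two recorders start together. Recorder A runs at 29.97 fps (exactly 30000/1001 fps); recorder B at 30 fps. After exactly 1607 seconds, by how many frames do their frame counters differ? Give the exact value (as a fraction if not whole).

48210/1001 frames

A emits 30000/1001 × 1607 = 48210000/1001 frames; B emits 30 × 1607 = 48210.
Difference = 48210/1001 frames (≈ 48.1618); B is ahead of A.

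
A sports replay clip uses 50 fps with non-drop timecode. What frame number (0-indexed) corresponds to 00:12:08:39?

36439

Total seconds to the label: (0 × 3600 + 12 × 60 + 8) = 728.
Frame index = 728 × 50 + 39 = 36439.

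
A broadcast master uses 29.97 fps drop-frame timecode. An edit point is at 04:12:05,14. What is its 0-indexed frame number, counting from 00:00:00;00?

As if non-drop at 30 labels/s: (4 × 3600 + 12 × 60 + 5) × 30 + 14 = 453764.
Minute boundaries passed: 252; those not divisible by 10: 252 − 25 = 227; dropped labels = 2 × 227 = 454.
Actual frame index = 453764 − 454 = 453310.

453310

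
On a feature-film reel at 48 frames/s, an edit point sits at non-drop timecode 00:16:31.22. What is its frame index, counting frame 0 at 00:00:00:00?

Total seconds to the label: (0 × 3600 + 16 × 60 + 31) = 991.
Frame index = 991 × 48 + 22 = 47590.

frame 47590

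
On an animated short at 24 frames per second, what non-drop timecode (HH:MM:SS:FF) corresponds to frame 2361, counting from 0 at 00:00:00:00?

00:01:38:09

2361 ÷ 24 = 98 full seconds, remainder 9 frames.
98 s = 0 h 1 min 38 s.
Timecode: 00:01:38:09.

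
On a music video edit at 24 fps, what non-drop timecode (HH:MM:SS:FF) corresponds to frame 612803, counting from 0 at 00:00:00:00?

07:05:33:11

612803 ÷ 24 = 25533 full seconds, remainder 11 frames.
25533 s = 7 h 5 min 33 s.
Timecode: 07:05:33:11.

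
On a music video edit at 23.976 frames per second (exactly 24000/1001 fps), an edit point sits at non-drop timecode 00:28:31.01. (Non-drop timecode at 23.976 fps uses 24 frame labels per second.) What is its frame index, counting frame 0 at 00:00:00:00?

frame 41065

Total seconds to the label: (0 × 3600 + 28 × 60 + 31) = 1711.
Frame index = 1711 × 24 + 1 = 41065.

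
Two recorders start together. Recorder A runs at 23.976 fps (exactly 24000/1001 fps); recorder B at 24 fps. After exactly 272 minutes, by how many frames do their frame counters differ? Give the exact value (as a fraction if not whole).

391680/1001 frames

272 min = 16320 s.
A emits 24000/1001 × 16320 = 391680000/1001 frames; B emits 24 × 16320 = 391680.
Difference = 391680/1001 frames (≈ 391.2887); B is ahead of A.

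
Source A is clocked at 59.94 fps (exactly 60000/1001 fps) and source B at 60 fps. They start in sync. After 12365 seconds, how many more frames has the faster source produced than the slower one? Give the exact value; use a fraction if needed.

A emits 60000/1001 × 12365 = 741900000/1001 frames; B emits 60 × 12365 = 741900.
Difference = 741900/1001 frames (≈ 741.1588); B is ahead of A.

741900/1001 frames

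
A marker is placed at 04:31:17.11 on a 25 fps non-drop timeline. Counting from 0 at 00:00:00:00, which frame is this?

Total seconds to the label: (4 × 3600 + 31 × 60 + 17) = 16277.
Frame index = 16277 × 25 + 11 = 406936.

frame 406936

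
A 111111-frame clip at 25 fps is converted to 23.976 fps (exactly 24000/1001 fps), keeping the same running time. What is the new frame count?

106560 frames

Target frames = source frames × (target rate / source rate) = 111111 × (24000/1001)/(25) = 111111 × 960/1001 = 106560.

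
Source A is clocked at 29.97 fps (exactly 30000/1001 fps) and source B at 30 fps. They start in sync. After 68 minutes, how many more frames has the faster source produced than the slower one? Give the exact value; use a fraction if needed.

68 min = 4080 s.
A emits 30000/1001 × 4080 = 122400000/1001 frames; B emits 30 × 4080 = 122400.
Difference = 122400/1001 frames (≈ 122.2777); B is ahead of A.

122400/1001 frames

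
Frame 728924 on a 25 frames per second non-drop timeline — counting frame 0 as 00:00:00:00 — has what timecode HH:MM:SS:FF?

728924 ÷ 25 = 29156 full seconds, remainder 24 frames.
29156 s = 8 h 5 min 56 s.
Timecode: 08:05:56:24.

08:05:56:24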